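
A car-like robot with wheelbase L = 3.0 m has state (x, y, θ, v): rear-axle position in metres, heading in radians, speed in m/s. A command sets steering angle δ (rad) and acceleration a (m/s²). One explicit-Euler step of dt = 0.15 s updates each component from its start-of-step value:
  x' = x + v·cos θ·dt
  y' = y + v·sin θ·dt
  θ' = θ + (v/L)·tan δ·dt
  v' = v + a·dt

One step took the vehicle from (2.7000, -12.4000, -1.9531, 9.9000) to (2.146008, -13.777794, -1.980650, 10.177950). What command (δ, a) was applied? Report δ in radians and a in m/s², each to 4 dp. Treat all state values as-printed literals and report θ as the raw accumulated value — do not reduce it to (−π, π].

a = (v'−v)/dt = (0.277950)/0.15 = 1.8530
Δθ = θ'−θ = -0.027550;  (v·dt/L) = 9.9000·0.15/3.0 = 0.495000
tan δ = Δθ·L/(v·dt) = -0.055657  →  δ = -0.0556

δ = -0.0556, a = 1.8530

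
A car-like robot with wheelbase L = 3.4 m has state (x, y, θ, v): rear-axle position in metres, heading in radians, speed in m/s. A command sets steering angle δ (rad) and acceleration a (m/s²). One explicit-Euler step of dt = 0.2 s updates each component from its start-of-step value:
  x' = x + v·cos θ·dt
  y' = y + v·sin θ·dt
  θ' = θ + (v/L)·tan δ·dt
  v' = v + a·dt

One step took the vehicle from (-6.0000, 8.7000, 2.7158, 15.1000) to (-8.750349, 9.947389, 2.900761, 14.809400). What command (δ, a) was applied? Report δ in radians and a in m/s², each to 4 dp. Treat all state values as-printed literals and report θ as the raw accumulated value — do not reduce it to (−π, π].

a = (v'−v)/dt = (-0.290600)/0.2 = -1.4530
Δθ = θ'−θ = 0.184961;  (v·dt/L) = 15.1000·0.2/3.4 = 0.888235
tan δ = Δθ·L/(v·dt) = 0.208234  →  δ = 0.2053

δ = 0.2053, a = -1.4530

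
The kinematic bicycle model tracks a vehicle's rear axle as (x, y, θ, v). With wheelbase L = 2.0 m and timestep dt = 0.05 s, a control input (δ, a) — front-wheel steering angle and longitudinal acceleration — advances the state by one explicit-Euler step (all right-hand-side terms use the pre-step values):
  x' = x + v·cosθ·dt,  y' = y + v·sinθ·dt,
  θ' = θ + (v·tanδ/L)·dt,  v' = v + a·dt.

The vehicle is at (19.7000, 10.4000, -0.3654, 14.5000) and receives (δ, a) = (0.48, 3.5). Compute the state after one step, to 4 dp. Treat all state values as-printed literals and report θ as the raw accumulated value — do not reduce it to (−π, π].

(20.3771, 10.1409, -0.1767, 14.6750)

x' = 19.7000 + 14.5000·cos(-0.3654)·0.05 = 20.3771
y' = 10.4000 + 14.5000·sin(-0.3654)·0.05 = 10.1409
θ' = -0.3654 + (14.5000/2.0)·tan(0.48)·0.05 = -0.1767
v' = 14.5000 + 3.5000·0.05 = 14.6750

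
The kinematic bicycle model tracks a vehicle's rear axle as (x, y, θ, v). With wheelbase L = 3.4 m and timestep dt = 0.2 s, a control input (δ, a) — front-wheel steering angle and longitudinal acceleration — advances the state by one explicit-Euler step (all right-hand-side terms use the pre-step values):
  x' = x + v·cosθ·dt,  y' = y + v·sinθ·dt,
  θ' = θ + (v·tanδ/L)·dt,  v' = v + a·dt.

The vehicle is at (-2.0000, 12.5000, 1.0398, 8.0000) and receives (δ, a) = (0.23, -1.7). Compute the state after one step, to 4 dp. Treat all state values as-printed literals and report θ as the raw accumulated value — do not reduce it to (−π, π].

(-1.1898, 13.8797, 1.1500, 7.6600)

x' = -2.0000 + 8.0000·cos(1.0398)·0.2 = -1.1898
y' = 12.5000 + 8.0000·sin(1.0398)·0.2 = 13.8797
θ' = 1.0398 + (8.0000/3.4)·tan(0.23)·0.2 = 1.1500
v' = 8.0000 − 1.7000·0.2 = 7.6600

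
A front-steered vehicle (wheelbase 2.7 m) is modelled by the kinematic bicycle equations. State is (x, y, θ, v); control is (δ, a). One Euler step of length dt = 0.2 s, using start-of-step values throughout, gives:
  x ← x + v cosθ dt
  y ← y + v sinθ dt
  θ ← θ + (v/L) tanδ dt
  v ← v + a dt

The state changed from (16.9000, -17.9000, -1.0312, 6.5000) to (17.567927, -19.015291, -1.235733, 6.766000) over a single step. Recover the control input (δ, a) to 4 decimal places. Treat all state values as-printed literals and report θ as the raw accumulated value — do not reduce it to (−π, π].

δ = -0.4017, a = 1.3300

a = (v'−v)/dt = (0.266000)/0.2 = 1.3300
Δθ = θ'−θ = -0.204533;  (v·dt/L) = 6.5000·0.2/2.7 = 0.481481
tan δ = Δθ·L/(v·dt) = -0.424799  →  δ = -0.4017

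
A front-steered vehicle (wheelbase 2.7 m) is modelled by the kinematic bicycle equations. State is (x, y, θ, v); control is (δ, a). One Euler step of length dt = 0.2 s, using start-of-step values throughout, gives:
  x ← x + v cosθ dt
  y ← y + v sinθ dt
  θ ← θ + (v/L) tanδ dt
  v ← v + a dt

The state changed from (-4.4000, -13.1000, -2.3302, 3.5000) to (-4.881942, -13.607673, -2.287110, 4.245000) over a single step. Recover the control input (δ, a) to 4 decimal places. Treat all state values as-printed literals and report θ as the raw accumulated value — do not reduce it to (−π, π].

a = (v'−v)/dt = (0.745000)/0.2 = 3.7250
Δθ = θ'−θ = 0.043090;  (v·dt/L) = 3.5000·0.2/2.7 = 0.259259
tan δ = Δθ·L/(v·dt) = 0.166204  →  δ = 0.1647

δ = 0.1647, a = 3.7250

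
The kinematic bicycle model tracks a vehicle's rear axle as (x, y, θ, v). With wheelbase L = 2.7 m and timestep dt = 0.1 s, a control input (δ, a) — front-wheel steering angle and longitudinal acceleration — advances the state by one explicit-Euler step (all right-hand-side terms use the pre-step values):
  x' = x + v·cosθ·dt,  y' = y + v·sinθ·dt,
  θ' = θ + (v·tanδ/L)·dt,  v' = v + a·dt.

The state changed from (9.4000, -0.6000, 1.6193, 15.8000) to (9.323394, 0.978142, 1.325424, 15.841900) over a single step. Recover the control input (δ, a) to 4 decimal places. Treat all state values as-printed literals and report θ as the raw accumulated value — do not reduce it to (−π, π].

δ = -0.4654, a = 0.4190

a = (v'−v)/dt = (0.041900)/0.1 = 0.4190
Δθ = θ'−θ = -0.293876;  (v·dt/L) = 15.8000·0.1/2.7 = 0.585185
tan δ = Δθ·L/(v·dt) = -0.502193  →  δ = -0.4654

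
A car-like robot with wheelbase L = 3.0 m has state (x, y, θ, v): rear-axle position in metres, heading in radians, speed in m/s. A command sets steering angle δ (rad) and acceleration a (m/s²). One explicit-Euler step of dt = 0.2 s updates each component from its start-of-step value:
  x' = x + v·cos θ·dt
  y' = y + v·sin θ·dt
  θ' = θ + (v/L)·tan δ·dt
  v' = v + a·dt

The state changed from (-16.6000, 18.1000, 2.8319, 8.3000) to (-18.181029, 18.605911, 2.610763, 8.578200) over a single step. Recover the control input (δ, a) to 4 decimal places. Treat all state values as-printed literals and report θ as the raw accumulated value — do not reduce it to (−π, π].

a = (v'−v)/dt = (0.278200)/0.2 = 1.3910
Δθ = θ'−θ = -0.221137;  (v·dt/L) = 8.3000·0.2/3.0 = 0.553333
tan δ = Δθ·L/(v·dt) = -0.399645  →  δ = -0.3802

δ = -0.3802, a = 1.3910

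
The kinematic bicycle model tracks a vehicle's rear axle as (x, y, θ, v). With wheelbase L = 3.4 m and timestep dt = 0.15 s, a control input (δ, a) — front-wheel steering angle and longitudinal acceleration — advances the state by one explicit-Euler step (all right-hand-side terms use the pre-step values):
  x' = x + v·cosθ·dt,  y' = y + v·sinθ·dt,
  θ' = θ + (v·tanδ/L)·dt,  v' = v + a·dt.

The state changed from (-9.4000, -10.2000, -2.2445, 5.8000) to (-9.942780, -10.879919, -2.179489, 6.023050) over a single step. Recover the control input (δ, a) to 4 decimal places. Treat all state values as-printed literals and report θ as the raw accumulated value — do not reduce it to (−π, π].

δ = 0.2488, a = 1.4870

a = (v'−v)/dt = (0.223050)/0.15 = 1.4870
Δθ = θ'−θ = 0.065011;  (v·dt/L) = 5.8000·0.15/3.4 = 0.255882
tan δ = Δθ·L/(v·dt) = 0.254066  →  δ = 0.2488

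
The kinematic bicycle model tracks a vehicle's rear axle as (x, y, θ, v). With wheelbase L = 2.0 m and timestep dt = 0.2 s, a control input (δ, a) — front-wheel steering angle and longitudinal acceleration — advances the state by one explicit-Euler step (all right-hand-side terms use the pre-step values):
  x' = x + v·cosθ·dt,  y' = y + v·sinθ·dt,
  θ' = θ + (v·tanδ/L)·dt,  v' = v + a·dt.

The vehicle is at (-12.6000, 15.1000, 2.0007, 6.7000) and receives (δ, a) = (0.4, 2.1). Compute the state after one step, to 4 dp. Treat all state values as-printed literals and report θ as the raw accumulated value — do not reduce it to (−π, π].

x' = -12.6000 + 6.7000·cos(2.0007)·0.2 = -13.1585
y' = 15.1000 + 6.7000·sin(2.0007)·0.2 = 16.3181
θ' = 2.0007 + (6.7000/2.0)·tan(0.4)·0.2 = 2.2840
v' = 6.7000 + 2.1000·0.2 = 7.1200

(-13.1585, 16.3181, 2.2840, 7.1200)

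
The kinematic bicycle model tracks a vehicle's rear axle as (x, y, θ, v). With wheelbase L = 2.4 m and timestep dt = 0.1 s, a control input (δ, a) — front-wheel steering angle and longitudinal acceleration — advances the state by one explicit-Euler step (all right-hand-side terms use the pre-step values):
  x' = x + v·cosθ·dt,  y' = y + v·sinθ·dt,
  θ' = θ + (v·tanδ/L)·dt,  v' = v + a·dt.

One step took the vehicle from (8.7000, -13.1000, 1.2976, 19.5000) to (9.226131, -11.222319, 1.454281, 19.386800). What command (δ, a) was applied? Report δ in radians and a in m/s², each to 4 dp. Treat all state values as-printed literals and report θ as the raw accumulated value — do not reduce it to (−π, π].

δ = 0.1905, a = -1.1320

a = (v'−v)/dt = (-0.113200)/0.1 = -1.1320
Δθ = θ'−θ = 0.156681;  (v·dt/L) = 19.5000·0.1/2.4 = 0.812500
tan δ = Δθ·L/(v·dt) = 0.192838  →  δ = 0.1905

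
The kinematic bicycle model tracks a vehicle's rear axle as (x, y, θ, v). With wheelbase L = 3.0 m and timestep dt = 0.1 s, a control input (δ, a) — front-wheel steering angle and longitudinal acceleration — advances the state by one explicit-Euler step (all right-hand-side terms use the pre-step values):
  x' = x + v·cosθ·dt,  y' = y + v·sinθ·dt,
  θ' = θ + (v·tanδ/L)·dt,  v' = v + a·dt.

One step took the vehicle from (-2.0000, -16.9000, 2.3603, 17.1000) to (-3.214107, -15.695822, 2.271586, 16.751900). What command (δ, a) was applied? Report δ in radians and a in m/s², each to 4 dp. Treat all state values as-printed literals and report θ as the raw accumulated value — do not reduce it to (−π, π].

a = (v'−v)/dt = (-0.348100)/0.1 = -3.4810
Δθ = θ'−θ = -0.088714;  (v·dt/L) = 17.1000·0.1/3.0 = 0.570000
tan δ = Δθ·L/(v·dt) = -0.155639  →  δ = -0.1544

δ = -0.1544, a = -3.4810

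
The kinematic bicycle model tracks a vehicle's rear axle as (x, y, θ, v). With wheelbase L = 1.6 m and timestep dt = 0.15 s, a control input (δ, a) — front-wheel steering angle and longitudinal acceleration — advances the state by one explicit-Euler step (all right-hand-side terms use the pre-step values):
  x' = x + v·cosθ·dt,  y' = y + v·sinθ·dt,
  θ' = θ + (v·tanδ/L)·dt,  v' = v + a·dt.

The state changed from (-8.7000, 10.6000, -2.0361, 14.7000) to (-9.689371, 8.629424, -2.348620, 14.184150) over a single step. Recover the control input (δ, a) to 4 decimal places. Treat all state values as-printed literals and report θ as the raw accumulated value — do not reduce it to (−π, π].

δ = -0.2230, a = -3.4390

a = (v'−v)/dt = (-0.515850)/0.15 = -3.4390
Δθ = θ'−θ = -0.312520;  (v·dt/L) = 14.7000·0.15/1.6 = 1.378125
tan δ = Δθ·L/(v·dt) = -0.226772  →  δ = -0.2230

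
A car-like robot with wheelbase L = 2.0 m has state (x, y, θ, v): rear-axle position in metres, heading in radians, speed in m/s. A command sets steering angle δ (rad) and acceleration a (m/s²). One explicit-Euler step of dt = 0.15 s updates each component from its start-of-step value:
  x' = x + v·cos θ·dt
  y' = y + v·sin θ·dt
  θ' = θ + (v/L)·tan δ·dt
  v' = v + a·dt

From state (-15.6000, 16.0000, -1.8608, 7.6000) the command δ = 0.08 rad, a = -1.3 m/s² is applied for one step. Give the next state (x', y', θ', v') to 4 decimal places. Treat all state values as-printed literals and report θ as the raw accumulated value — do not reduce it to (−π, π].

(-15.9260, 14.9076, -1.8151, 7.4050)

x' = -15.6000 + 7.6000·cos(-1.8608)·0.15 = -15.9260
y' = 16.0000 + 7.6000·sin(-1.8608)·0.15 = 14.9076
θ' = -1.8608 + (7.6000/2.0)·tan(0.08)·0.15 = -1.8151
v' = 7.6000 − 1.3000·0.15 = 7.4050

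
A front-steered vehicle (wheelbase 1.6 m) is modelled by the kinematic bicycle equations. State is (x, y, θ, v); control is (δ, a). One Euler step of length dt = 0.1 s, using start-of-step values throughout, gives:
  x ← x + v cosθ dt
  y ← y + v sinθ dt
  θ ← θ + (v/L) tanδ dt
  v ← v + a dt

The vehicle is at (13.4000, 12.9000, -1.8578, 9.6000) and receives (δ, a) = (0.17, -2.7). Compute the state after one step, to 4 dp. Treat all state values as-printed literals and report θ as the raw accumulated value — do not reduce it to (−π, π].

x' = 13.4000 + 9.6000·cos(-1.8578)·0.1 = 13.1282
y' = 12.9000 + 9.6000·sin(-1.8578)·0.1 = 11.9793
θ' = -1.8578 + (9.6000/1.6)·tan(0.17)·0.1 = -1.7548
v' = 9.6000 − 2.7000·0.1 = 9.3300

(13.1282, 11.9793, -1.7548, 9.3300)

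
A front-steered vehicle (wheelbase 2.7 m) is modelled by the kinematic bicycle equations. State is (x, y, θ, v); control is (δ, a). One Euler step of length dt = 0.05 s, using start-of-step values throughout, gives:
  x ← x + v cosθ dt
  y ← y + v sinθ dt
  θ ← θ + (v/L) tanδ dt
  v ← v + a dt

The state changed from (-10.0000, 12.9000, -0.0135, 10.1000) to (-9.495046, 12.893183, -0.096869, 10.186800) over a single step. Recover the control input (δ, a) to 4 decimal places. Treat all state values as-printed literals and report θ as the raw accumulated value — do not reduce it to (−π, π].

a = (v'−v)/dt = (0.086800)/0.05 = 1.7360
Δθ = θ'−θ = -0.083369;  (v·dt/L) = 10.1000·0.05/2.7 = 0.187037
tan δ = Δθ·L/(v·dt) = -0.445735  →  δ = -0.4193

δ = -0.4193, a = 1.7360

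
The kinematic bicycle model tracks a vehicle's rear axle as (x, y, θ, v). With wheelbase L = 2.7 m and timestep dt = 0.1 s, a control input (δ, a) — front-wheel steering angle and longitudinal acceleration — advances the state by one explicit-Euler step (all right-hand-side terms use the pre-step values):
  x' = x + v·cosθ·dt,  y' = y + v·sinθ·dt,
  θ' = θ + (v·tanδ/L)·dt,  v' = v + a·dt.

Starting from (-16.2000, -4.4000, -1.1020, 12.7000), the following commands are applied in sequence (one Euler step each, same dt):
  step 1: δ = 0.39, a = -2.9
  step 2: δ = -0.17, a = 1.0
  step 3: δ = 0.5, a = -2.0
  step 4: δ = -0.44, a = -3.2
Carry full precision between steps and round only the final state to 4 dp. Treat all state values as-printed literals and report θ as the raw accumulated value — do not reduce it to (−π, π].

(-13.2606, -8.3809, -0.9491, 11.9900)

after step 1 (δ=0.39, a=-2.9): (-15.626198, -5.532983, -0.908652, 12.410000)
after step 2 (δ=-0.17, a=1.0): (-14.863219, -6.511730, -0.987551, 12.510000)
after step 3 (δ=0.5, a=-2.0): (-14.174248, -7.555914, -0.734430, 12.310000)
after step 4 (δ=-0.44, a=-3.2): (-13.260585, -8.380886, -0.949071, 11.990000)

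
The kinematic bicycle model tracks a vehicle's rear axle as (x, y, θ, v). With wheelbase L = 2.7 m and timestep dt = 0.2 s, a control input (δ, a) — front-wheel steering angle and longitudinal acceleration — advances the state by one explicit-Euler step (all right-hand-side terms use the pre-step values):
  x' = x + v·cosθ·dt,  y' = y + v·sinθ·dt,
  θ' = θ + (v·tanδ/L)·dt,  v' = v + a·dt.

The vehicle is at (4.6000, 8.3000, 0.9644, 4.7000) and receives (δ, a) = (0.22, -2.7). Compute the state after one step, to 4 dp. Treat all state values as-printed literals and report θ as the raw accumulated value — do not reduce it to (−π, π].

x' = 4.6000 + 4.7000·cos(0.9644)·0.2 = 5.1357
y' = 8.3000 + 4.7000·sin(0.9644)·0.2 = 9.0724
θ' = 0.9644 + (4.7000/2.7)·tan(0.22)·0.2 = 1.0423
v' = 4.7000 − 2.7000·0.2 = 4.1600

(5.1357, 9.0724, 1.0423, 4.1600)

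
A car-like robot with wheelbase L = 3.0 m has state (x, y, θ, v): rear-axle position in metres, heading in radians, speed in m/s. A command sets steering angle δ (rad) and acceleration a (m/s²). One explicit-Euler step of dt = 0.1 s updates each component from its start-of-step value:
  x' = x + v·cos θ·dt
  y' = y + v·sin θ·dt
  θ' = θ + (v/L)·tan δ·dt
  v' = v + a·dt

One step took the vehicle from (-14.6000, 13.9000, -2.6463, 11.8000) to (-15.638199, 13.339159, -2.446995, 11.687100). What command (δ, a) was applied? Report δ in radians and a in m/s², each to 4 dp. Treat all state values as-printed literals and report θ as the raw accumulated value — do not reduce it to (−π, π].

a = (v'−v)/dt = (-0.112900)/0.1 = -1.1290
Δθ = θ'−θ = 0.199305;  (v·dt/L) = 11.8000·0.1/3.0 = 0.393333
tan δ = Δθ·L/(v·dt) = 0.506708  →  δ = 0.4690

δ = 0.4690, a = -1.1290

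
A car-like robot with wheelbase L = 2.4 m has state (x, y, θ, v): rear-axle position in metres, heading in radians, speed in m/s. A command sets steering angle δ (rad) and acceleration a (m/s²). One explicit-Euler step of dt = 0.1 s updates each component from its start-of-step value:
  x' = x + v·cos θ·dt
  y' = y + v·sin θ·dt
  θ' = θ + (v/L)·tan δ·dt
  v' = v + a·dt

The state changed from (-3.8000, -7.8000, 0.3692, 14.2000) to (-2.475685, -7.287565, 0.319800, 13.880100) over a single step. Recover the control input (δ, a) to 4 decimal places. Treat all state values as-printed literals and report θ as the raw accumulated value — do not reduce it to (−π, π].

a = (v'−v)/dt = (-0.319900)/0.1 = -3.1990
Δθ = θ'−θ = -0.049400;  (v·dt/L) = 14.2000·0.1/2.4 = 0.591667
tan δ = Δθ·L/(v·dt) = -0.083493  →  δ = -0.0833

δ = -0.0833, a = -3.1990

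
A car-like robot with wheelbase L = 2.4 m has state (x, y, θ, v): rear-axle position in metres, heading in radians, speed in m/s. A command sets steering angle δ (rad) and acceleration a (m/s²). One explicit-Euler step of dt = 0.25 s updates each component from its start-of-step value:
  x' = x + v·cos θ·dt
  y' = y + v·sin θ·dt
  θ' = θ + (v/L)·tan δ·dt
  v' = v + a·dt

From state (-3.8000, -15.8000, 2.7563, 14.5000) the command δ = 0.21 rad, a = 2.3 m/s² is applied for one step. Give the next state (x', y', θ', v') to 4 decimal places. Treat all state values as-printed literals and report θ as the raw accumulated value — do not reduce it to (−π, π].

x' = -3.8000 + 14.5000·cos(2.7563)·0.25 = -7.1592
y' = -15.8000 + 14.5000·sin(2.7563)·0.25 = -14.4376
θ' = 2.7563 + (14.5000/2.4)·tan(0.21)·0.25 = 3.0782
v' = 14.5000 + 2.3000·0.25 = 15.0750

(-7.1592, -14.4376, 3.0782, 15.0750)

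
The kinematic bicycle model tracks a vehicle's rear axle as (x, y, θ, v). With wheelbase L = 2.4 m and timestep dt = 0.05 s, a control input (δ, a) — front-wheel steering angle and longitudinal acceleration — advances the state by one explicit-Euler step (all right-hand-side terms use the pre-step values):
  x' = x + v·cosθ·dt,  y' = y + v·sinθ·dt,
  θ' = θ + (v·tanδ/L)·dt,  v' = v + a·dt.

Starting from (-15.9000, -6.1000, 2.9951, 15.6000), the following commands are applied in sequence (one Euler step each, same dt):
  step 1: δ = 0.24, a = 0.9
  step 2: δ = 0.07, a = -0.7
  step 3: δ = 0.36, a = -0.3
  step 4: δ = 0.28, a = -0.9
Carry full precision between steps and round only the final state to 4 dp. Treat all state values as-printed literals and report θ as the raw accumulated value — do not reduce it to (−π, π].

after step 1 (δ=0.24, a=0.9): (-16.671646, -5.986144, 3.074633, 15.645000)
after step 2 (δ=0.07, a=-0.7): (-17.452143, -5.933804, 3.097486, 15.610000)
after step 3 (δ=0.36, a=-0.3): (-18.231883, -5.899390, 3.219895, 15.595000)
after step 4 (δ=0.28, a=-0.9): (-19.009244, -5.960384, 3.313320, 15.550000)

(-19.0092, -5.9604, 3.3133, 15.5500)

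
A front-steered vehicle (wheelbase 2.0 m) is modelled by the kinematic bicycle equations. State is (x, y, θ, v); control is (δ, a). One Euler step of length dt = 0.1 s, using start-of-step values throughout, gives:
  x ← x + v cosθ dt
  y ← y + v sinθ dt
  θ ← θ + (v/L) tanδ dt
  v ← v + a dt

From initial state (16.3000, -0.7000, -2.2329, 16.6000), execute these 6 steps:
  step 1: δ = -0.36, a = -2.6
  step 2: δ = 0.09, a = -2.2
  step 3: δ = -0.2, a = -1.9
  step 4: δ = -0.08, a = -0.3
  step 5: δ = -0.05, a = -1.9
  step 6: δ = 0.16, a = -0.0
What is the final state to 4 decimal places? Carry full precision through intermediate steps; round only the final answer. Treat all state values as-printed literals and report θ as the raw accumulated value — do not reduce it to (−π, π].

after step 1 (δ=-0.36, a=-2.6): (15.279470, -2.009243, -2.545314, 16.340000)
after step 2 (δ=0.09, a=-2.2): (13.927447, -2.926843, -2.471585, 16.120000)
after step 3 (δ=-0.2, a=-1.9): (12.663934, -3.927882, -2.634969, 15.930000)
after step 4 (δ=-0.08, a=-0.3): (11.271034, -4.700849, -2.698826, 15.900000)
after step 5 (δ=-0.05, a=-1.9): (9.834358, -5.382071, -2.738609, 15.710000)
after step 6 (δ=0.16, a=-0.0): (8.389203, -5.998162, -2.611845, 15.710000)

(8.3892, -5.9982, -2.6118, 15.7100)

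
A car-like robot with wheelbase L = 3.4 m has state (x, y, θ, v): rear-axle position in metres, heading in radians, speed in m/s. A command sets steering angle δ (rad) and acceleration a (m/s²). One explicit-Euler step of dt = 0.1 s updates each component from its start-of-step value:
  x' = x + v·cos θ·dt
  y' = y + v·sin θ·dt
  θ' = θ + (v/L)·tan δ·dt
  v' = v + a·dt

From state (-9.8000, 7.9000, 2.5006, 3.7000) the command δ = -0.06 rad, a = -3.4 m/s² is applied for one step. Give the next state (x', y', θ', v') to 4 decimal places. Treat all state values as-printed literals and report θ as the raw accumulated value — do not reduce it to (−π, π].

x' = -9.8000 + 3.7000·cos(2.5006)·0.1 = -10.0966
y' = 7.9000 + 3.7000·sin(2.5006)·0.1 = 8.1213
θ' = 2.5006 + (3.7000/3.4)·tan(-0.06)·0.1 = 2.4941
v' = 3.7000 − 3.4000·0.1 = 3.3600

(-10.0966, 8.1213, 2.4941, 3.3600)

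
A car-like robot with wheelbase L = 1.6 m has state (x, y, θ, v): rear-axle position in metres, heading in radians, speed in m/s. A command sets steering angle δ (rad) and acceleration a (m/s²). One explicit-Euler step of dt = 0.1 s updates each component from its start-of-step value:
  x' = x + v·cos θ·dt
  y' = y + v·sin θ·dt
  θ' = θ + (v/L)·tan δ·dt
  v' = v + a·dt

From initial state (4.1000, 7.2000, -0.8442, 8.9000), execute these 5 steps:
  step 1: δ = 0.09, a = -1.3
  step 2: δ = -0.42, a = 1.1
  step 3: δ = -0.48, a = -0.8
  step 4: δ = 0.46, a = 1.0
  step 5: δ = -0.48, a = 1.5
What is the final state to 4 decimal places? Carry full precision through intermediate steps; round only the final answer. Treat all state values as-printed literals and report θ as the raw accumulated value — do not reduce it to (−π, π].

(6.4071, 3.5156, -1.3448, 9.0500)

after step 1 (δ=0.09, a=-1.3): (4.691253, 6.534778, -0.794002, 8.770000)
after step 2 (δ=-0.42, a=1.1): (5.306028, 5.909333, -1.038779, 8.880000)
after step 3 (δ=-0.48, a=-0.8): (5.756485, 5.144068, -1.327718, 8.800000)
after step 4 (δ=0.46, a=1.0): (5.968294, 4.289938, -1.055222, 8.900000)
after step 5 (δ=-0.48, a=1.5): (6.407095, 3.515630, -1.344811, 9.050000)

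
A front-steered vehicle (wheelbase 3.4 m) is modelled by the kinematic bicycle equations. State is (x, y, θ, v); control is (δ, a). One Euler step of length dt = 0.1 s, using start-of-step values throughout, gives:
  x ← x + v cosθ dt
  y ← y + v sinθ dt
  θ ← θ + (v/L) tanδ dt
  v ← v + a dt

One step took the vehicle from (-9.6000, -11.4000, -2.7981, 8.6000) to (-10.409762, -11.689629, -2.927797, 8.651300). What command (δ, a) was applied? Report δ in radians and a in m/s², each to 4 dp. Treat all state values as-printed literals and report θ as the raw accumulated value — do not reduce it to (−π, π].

a = (v'−v)/dt = (0.051300)/0.1 = 0.5130
Δθ = θ'−θ = -0.129697;  (v·dt/L) = 8.6000·0.1/3.4 = 0.252941
tan δ = Δθ·L/(v·dt) = -0.512756  →  δ = -0.4738

δ = -0.4738, a = 0.5130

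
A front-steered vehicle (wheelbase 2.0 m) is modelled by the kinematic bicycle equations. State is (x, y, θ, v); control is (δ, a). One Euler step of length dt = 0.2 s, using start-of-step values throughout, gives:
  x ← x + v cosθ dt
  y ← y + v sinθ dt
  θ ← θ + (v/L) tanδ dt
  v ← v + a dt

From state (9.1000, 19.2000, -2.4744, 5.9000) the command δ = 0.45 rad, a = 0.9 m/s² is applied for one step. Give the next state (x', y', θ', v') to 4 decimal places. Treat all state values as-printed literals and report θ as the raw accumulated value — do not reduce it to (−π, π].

x' = 9.1000 + 5.9000·cos(-2.4744)·0.2 = 8.1730
y' = 19.2000 + 5.9000·sin(-2.4744)·0.2 = 18.4698
θ' = -2.4744 + (5.9000/2.0)·tan(0.45)·0.2 = -2.1894
v' = 5.9000 + 0.9000·0.2 = 6.0800

(8.1730, 18.4698, -2.1894, 6.0800)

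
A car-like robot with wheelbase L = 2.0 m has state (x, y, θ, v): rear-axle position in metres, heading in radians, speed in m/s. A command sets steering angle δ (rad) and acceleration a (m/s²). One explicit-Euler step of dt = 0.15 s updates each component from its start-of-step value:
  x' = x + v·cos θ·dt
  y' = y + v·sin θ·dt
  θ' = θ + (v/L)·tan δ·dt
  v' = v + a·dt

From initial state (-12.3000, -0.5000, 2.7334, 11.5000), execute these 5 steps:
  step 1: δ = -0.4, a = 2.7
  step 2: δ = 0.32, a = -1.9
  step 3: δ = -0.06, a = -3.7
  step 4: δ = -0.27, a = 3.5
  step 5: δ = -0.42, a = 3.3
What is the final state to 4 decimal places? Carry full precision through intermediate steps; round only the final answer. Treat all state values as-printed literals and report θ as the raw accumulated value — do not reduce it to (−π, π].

after step 1 (δ=-0.4, a=2.7): (-13.883274, 0.184741, 2.368741, 11.905000)
after step 2 (δ=0.32, a=-1.9): (-15.161732, 1.431515, 2.664630, 11.620000)
after step 3 (δ=-0.06, a=-3.7): (-16.710202, 2.231696, 2.612277, 11.065000)
after step 4 (δ=-0.27, a=3.5): (-18.142820, 3.069775, 2.382603, 11.590000)
after step 5 (δ=-0.42, a=3.3): (-19.404157, 4.266191, 1.994419, 12.085000)

(-19.4042, 4.2662, 1.9944, 12.0850)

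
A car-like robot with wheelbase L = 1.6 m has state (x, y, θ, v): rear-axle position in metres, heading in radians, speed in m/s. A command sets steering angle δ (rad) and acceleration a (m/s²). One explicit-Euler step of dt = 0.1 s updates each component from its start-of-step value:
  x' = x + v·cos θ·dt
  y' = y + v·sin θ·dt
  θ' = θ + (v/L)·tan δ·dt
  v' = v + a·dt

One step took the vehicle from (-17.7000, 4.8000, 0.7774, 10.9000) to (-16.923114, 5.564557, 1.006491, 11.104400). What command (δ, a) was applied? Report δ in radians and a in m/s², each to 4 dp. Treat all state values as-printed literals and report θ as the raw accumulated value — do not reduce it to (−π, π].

a = (v'−v)/dt = (0.204400)/0.1 = 2.0440
Δθ = θ'−θ = 0.229091;  (v·dt/L) = 10.9000·0.1/1.6 = 0.681250
tan δ = Δθ·L/(v·dt) = 0.336280  →  δ = 0.3244

δ = 0.3244, a = 2.0440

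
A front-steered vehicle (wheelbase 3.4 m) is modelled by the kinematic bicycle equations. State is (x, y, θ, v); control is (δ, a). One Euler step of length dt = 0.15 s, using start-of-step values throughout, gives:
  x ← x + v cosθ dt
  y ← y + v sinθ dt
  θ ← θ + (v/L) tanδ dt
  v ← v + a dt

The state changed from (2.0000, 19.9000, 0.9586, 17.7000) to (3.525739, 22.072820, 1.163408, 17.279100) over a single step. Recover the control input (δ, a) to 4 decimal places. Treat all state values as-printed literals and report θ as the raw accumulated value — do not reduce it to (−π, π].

δ = 0.2565, a = -2.8060

a = (v'−v)/dt = (-0.420900)/0.15 = -2.8060
Δθ = θ'−θ = 0.204808;  (v·dt/L) = 17.7000·0.15/3.4 = 0.780882
tan δ = Δθ·L/(v·dt) = 0.262278  →  δ = 0.2565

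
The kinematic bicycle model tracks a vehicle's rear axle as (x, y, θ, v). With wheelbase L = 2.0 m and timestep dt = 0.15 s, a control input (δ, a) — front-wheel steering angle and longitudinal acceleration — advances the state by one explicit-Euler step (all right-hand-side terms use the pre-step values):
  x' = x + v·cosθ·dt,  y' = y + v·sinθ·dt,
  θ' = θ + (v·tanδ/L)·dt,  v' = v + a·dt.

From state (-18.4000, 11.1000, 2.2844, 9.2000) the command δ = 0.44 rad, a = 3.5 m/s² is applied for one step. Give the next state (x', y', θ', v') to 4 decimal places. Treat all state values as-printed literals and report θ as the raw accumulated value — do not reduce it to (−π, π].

(-19.3033, 12.1433, 2.6092, 9.7250)

x' = -18.4000 + 9.2000·cos(2.2844)·0.15 = -19.3033
y' = 11.1000 + 9.2000·sin(2.2844)·0.15 = 12.1433
θ' = 2.2844 + (9.2000/2.0)·tan(0.44)·0.15 = 2.6092
v' = 9.2000 + 3.5000·0.15 = 9.7250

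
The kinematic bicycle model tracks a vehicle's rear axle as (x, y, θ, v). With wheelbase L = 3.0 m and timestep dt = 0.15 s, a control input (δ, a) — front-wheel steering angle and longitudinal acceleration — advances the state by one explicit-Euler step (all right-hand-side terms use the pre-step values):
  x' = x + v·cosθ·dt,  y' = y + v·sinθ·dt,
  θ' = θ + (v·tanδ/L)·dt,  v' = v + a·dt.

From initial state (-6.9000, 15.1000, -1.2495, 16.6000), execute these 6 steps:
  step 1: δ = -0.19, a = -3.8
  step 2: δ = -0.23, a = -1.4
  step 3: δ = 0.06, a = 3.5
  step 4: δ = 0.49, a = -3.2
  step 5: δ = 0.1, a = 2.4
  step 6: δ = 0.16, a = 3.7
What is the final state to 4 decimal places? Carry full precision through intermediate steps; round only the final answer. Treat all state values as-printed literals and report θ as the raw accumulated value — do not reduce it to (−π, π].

after step 1 (δ=-0.19, a=-3.8): (-6.113666, 12.737421, -1.409125, 16.030000)
after step 2 (δ=-0.23, a=-1.4): (-5.726620, 10.364277, -1.596791, 15.820000)
after step 3 (δ=0.06, a=3.5): (-5.788299, 7.992078, -1.549274, 16.345000)
after step 4 (δ=0.49, a=-3.2): (-5.735536, 5.540896, -1.113363, 15.865000)
after step 5 (δ=0.1, a=2.4): (-4.684527, 3.405811, -1.033772, 16.225000)
after step 6 (δ=0.16, a=3.7): (-3.439467, 1.314648, -0.902853, 16.780000)

(-3.4395, 1.3146, -0.9029, 16.7800)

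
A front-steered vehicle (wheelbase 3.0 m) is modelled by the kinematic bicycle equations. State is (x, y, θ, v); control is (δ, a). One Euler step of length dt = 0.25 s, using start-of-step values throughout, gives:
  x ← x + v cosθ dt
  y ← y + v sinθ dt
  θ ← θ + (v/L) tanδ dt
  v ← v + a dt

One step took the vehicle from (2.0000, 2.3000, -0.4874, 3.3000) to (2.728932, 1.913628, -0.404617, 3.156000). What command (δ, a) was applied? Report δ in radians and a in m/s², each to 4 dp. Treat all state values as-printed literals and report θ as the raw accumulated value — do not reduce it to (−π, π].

a = (v'−v)/dt = (-0.144000)/0.25 = -0.5760
Δθ = θ'−θ = 0.082783;  (v·dt/L) = 3.3000·0.25/3.0 = 0.275000
tan δ = Δθ·L/(v·dt) = 0.301029  →  δ = 0.2924

δ = 0.2924, a = -0.5760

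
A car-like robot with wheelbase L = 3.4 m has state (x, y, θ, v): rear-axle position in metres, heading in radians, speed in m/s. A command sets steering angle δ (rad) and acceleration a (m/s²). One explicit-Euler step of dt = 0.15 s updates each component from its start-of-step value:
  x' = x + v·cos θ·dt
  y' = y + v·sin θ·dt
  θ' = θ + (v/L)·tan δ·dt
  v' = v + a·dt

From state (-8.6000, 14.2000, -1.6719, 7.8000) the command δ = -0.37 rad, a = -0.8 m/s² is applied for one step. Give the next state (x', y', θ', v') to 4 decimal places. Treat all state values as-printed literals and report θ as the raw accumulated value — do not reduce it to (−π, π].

(-8.7181, 13.0360, -1.8054, 7.6800)

x' = -8.6000 + 7.8000·cos(-1.6719)·0.15 = -8.7181
y' = 14.2000 + 7.8000·sin(-1.6719)·0.15 = 13.0360
θ' = -1.6719 + (7.8000/3.4)·tan(-0.37)·0.15 = -1.8054
v' = 7.8000 − 0.8000·0.15 = 7.6800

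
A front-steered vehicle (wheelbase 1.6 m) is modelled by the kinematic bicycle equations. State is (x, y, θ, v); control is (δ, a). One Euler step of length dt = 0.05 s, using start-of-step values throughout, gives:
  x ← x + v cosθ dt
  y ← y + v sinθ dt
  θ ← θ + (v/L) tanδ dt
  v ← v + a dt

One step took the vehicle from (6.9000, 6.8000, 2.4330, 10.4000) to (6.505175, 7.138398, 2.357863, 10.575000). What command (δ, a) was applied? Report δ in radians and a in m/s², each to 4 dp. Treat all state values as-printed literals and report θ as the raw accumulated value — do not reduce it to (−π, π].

a = (v'−v)/dt = (0.175000)/0.05 = 3.5000
Δθ = θ'−θ = -0.075137;  (v·dt/L) = 10.4000·0.05/1.6 = 0.325000
tan δ = Δθ·L/(v·dt) = -0.231191  →  δ = -0.2272

δ = -0.2272, a = 3.5000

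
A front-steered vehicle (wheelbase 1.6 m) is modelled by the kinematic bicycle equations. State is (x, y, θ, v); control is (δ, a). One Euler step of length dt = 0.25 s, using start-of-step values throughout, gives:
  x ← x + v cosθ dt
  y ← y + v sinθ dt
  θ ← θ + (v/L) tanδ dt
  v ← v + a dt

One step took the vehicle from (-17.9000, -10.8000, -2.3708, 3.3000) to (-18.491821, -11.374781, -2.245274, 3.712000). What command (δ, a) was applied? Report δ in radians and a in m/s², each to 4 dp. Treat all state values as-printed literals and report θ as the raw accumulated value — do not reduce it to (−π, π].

δ = 0.2388, a = 1.6480

a = (v'−v)/dt = (0.412000)/0.25 = 1.6480
Δθ = θ'−θ = 0.125526;  (v·dt/L) = 3.3000·0.25/1.6 = 0.515625
tan δ = Δθ·L/(v·dt) = 0.243444  →  δ = 0.2388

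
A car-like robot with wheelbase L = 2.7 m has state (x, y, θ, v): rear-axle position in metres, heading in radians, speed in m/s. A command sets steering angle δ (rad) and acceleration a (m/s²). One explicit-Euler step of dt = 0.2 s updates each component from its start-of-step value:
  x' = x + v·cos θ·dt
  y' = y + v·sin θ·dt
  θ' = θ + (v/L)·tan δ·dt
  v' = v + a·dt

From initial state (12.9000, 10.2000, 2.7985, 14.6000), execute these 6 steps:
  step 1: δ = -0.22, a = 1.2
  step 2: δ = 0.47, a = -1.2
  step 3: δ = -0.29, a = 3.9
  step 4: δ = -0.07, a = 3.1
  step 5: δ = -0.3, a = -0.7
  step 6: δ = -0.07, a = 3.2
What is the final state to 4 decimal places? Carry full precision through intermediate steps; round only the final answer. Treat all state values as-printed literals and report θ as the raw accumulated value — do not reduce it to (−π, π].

(-3.2630, 17.5488, 2.2634, 16.5000)

after step 1 (δ=-0.22, a=1.2): (10.150181, 11.182291, 2.556660, 14.840000)
after step 2 (δ=0.47, a=-1.2): (7.675614, 12.821053, 3.115046, 14.600000)
after step 3 (δ=-0.29, a=3.9): (4.756643, 12.898560, 2.792318, 15.380000)
after step 4 (δ=-0.07, a=3.1): (1.866368, 13.951218, 2.712439, 16.000000)
after step 5 (δ=-0.3, a=-0.7): (-1.043451, 15.282741, 2.345819, 15.860000)
after step 6 (δ=-0.07, a=3.2): (-3.263001, 17.548835, 2.263447, 16.500000)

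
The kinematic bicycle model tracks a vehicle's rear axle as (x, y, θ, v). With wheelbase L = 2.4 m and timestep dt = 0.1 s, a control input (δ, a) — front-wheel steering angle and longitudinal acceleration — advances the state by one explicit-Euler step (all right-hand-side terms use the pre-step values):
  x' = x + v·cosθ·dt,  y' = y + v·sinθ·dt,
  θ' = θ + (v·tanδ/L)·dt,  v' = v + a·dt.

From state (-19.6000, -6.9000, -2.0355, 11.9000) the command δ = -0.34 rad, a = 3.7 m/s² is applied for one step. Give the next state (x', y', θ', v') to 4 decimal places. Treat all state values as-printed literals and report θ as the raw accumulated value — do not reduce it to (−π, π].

(-20.1333, -7.9638, -2.2109, 12.2700)

x' = -19.6000 + 11.9000·cos(-2.0355)·0.1 = -20.1333
y' = -6.9000 + 11.9000·sin(-2.0355)·0.1 = -7.9638
θ' = -2.0355 + (11.9000/2.4)·tan(-0.34)·0.1 = -2.2109
v' = 11.9000 + 3.7000·0.1 = 12.2700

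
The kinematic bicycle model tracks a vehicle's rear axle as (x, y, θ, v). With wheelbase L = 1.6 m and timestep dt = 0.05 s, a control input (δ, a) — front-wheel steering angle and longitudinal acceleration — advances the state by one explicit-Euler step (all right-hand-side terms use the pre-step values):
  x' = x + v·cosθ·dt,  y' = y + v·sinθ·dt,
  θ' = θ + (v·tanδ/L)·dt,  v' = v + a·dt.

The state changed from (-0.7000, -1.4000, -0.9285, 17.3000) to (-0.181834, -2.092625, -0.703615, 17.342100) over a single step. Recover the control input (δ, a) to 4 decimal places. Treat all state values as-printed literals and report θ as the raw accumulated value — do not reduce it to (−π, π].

a = (v'−v)/dt = (0.042100)/0.05 = 0.8420
Δθ = θ'−θ = 0.224885;  (v·dt/L) = 17.3000·0.05/1.6 = 0.540625
tan δ = Δθ·L/(v·dt) = 0.415972  →  δ = 0.3942

δ = 0.3942, a = 0.8420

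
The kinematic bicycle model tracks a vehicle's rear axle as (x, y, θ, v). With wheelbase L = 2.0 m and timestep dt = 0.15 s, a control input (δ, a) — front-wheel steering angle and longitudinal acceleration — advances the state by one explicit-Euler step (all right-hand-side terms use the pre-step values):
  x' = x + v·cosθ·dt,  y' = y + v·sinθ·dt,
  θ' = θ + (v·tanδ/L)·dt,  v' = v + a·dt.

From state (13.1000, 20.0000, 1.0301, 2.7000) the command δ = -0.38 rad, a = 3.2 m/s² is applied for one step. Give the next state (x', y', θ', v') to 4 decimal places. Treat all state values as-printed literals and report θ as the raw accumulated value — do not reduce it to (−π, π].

(13.3085, 20.3472, 0.9492, 3.1800)

x' = 13.1000 + 2.7000·cos(1.0301)·0.15 = 13.3085
y' = 20.0000 + 2.7000·sin(1.0301)·0.15 = 20.3472
θ' = 1.0301 + (2.7000/2.0)·tan(-0.38)·0.15 = 0.9492
v' = 2.7000 + 3.2000·0.15 = 3.1800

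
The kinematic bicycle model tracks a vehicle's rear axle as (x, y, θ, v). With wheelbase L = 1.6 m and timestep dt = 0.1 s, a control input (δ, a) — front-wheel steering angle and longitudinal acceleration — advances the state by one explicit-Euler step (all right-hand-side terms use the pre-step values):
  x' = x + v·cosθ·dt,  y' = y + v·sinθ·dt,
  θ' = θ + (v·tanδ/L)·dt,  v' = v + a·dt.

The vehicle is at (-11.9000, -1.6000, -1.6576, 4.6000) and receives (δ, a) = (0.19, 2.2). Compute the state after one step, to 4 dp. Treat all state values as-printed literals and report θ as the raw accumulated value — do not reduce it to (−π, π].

(-11.9399, -2.0583, -1.6023, 4.8200)

x' = -11.9000 + 4.6000·cos(-1.6576)·0.1 = -11.9399
y' = -1.6000 + 4.6000·sin(-1.6576)·0.1 = -2.0583
θ' = -1.6576 + (4.6000/1.6)·tan(0.19)·0.1 = -1.6023
v' = 4.6000 + 2.2000·0.1 = 4.8200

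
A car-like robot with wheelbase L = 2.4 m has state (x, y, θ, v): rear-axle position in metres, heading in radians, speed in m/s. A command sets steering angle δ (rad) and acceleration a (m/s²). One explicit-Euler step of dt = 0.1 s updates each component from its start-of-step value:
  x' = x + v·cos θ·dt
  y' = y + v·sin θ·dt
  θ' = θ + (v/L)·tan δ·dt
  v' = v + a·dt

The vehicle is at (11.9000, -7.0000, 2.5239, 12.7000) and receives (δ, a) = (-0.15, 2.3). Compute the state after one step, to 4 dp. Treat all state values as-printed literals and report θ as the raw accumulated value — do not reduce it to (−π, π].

x' = 11.9000 + 12.7000·cos(2.5239)·0.1 = 10.8647
y' = -7.0000 + 12.7000·sin(2.5239)·0.1 = -6.2645
θ' = 2.5239 + (12.7000/2.4)·tan(-0.15)·0.1 = 2.4439
v' = 12.7000 + 2.3000·0.1 = 12.9300

(10.8647, -6.2645, 2.4439, 12.9300)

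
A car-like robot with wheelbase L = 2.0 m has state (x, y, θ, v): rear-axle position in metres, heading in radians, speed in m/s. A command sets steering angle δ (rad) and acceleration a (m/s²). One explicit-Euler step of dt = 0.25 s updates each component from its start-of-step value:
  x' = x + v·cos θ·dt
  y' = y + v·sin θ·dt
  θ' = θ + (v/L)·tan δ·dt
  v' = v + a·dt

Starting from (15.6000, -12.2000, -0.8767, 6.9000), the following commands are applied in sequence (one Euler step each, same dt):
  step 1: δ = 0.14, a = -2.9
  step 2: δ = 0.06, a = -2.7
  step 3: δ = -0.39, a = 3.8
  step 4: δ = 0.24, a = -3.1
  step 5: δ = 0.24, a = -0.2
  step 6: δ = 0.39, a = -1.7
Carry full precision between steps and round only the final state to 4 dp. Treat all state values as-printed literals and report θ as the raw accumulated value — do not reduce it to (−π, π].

after step 1 (δ=0.14, a=-2.9): (16.703467, -13.525890, -0.755155, 6.175000)
after step 2 (δ=0.06, a=-2.7): (17.827573, -14.583979, -0.708787, 5.500000)
after step 3 (δ=-0.39, a=3.8): (18.871407, -15.478984, -0.991387, 6.450000)
after step 4 (δ=0.24, a=-3.1): (19.754299, -16.828302, -0.794084, 5.675000)
after step 5 (δ=0.24, a=-0.2): (20.748755, -17.840186, -0.620488, 5.625000)
after step 6 (δ=0.39, a=-1.7): (21.892872, -18.657825, -0.331465, 5.200000)

(21.8929, -18.6578, -0.3315, 5.2000)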